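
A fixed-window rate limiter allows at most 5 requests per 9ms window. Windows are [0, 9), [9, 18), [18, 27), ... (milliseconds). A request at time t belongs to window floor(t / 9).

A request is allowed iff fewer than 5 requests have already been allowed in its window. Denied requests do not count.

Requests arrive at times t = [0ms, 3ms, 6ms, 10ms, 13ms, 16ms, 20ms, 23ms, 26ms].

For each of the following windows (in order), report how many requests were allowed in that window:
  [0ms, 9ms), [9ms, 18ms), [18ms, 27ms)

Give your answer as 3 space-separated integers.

Processing requests:
  req#1 t=0ms (window 0): ALLOW
  req#2 t=3ms (window 0): ALLOW
  req#3 t=6ms (window 0): ALLOW
  req#4 t=10ms (window 1): ALLOW
  req#5 t=13ms (window 1): ALLOW
  req#6 t=16ms (window 1): ALLOW
  req#7 t=20ms (window 2): ALLOW
  req#8 t=23ms (window 2): ALLOW
  req#9 t=26ms (window 2): ALLOW

Allowed counts by window: 3 3 3

Answer: 3 3 3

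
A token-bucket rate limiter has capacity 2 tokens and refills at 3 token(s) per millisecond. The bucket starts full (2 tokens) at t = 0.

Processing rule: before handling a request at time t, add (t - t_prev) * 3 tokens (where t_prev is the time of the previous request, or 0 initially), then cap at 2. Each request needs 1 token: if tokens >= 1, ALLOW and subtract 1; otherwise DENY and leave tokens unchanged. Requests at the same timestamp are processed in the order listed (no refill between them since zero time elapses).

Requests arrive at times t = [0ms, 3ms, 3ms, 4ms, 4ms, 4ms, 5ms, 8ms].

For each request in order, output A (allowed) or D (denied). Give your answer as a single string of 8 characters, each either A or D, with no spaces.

Simulating step by step:
  req#1 t=0ms: ALLOW
  req#2 t=3ms: ALLOW
  req#3 t=3ms: ALLOW
  req#4 t=4ms: ALLOW
  req#5 t=4ms: ALLOW
  req#6 t=4ms: DENY
  req#7 t=5ms: ALLOW
  req#8 t=8ms: ALLOW

Answer: AAAAADAA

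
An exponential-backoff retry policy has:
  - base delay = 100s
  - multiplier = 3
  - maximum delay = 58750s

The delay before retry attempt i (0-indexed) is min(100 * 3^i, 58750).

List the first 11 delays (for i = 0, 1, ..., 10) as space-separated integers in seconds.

Computing each delay:
  i=0: min(100*3^0, 58750) = 100
  i=1: min(100*3^1, 58750) = 300
  i=2: min(100*3^2, 58750) = 900
  i=3: min(100*3^3, 58750) = 2700
  i=4: min(100*3^4, 58750) = 8100
  i=5: min(100*3^5, 58750) = 24300
  i=6: min(100*3^6, 58750) = 58750
  i=7: min(100*3^7, 58750) = 58750
  i=8: min(100*3^8, 58750) = 58750
  i=9: min(100*3^9, 58750) = 58750
  i=10: min(100*3^10, 58750) = 58750

Answer: 100 300 900 2700 8100 24300 58750 58750 58750 58750 58750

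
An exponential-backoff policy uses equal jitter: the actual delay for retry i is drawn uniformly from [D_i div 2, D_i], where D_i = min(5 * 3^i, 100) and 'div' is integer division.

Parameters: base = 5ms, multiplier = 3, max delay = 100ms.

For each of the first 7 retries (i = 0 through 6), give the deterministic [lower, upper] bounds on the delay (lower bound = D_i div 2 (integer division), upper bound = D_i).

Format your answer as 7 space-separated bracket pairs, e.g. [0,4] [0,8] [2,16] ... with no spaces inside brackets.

Answer: [2,5] [7,15] [22,45] [50,100] [50,100] [50,100] [50,100]

Derivation:
Computing bounds per retry:
  i=0: D_i=min(5*3^0,100)=5, bounds=[2,5]
  i=1: D_i=min(5*3^1,100)=15, bounds=[7,15]
  i=2: D_i=min(5*3^2,100)=45, bounds=[22,45]
  i=3: D_i=min(5*3^3,100)=100, bounds=[50,100]
  i=4: D_i=min(5*3^4,100)=100, bounds=[50,100]
  i=5: D_i=min(5*3^5,100)=100, bounds=[50,100]
  i=6: D_i=min(5*3^6,100)=100, bounds=[50,100]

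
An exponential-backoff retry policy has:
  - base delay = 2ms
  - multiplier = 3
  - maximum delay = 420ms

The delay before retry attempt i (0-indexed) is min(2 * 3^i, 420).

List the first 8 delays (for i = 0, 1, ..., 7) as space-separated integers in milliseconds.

Answer: 2 6 18 54 162 420 420 420

Derivation:
Computing each delay:
  i=0: min(2*3^0, 420) = 2
  i=1: min(2*3^1, 420) = 6
  i=2: min(2*3^2, 420) = 18
  i=3: min(2*3^3, 420) = 54
  i=4: min(2*3^4, 420) = 162
  i=5: min(2*3^5, 420) = 420
  i=6: min(2*3^6, 420) = 420
  i=7: min(2*3^7, 420) = 420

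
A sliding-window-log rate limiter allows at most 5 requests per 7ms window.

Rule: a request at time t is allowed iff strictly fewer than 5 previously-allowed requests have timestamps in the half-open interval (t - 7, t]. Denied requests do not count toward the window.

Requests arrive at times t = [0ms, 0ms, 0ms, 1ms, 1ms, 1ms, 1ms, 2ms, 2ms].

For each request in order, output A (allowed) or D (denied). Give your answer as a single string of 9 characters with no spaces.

Tracking allowed requests in the window:
  req#1 t=0ms: ALLOW
  req#2 t=0ms: ALLOW
  req#3 t=0ms: ALLOW
  req#4 t=1ms: ALLOW
  req#5 t=1ms: ALLOW
  req#6 t=1ms: DENY
  req#7 t=1ms: DENY
  req#8 t=2ms: DENY
  req#9 t=2ms: DENY

Answer: AAAAADDDD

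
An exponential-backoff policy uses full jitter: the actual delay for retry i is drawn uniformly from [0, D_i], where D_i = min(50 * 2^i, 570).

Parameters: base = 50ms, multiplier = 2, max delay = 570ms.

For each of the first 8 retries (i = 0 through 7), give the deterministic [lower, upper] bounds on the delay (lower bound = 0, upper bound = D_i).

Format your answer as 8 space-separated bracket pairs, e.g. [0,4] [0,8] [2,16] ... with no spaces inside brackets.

Computing bounds per retry:
  i=0: D_i=min(50*2^0,570)=50, bounds=[0,50]
  i=1: D_i=min(50*2^1,570)=100, bounds=[0,100]
  i=2: D_i=min(50*2^2,570)=200, bounds=[0,200]
  i=3: D_i=min(50*2^3,570)=400, bounds=[0,400]
  i=4: D_i=min(50*2^4,570)=570, bounds=[0,570]
  i=5: D_i=min(50*2^5,570)=570, bounds=[0,570]
  i=6: D_i=min(50*2^6,570)=570, bounds=[0,570]
  i=7: D_i=min(50*2^7,570)=570, bounds=[0,570]

Answer: [0,50] [0,100] [0,200] [0,400] [0,570] [0,570] [0,570] [0,570]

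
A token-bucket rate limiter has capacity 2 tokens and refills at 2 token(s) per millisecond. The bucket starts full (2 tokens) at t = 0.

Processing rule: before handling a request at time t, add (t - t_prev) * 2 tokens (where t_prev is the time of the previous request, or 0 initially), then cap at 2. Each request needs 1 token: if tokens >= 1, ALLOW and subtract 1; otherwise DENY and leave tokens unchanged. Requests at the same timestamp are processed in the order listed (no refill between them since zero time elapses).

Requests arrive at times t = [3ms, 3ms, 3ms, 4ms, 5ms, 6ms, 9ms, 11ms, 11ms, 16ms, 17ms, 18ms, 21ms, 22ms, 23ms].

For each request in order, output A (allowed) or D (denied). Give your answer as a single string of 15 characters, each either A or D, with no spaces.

Simulating step by step:
  req#1 t=3ms: ALLOW
  req#2 t=3ms: ALLOW
  req#3 t=3ms: DENY
  req#4 t=4ms: ALLOW
  req#5 t=5ms: ALLOW
  req#6 t=6ms: ALLOW
  req#7 t=9ms: ALLOW
  req#8 t=11ms: ALLOW
  req#9 t=11ms: ALLOW
  req#10 t=16ms: ALLOW
  req#11 t=17ms: ALLOW
  req#12 t=18ms: ALLOW
  req#13 t=21ms: ALLOW
  req#14 t=22ms: ALLOW
  req#15 t=23ms: ALLOW

Answer: AADAAAAAAAAAAAA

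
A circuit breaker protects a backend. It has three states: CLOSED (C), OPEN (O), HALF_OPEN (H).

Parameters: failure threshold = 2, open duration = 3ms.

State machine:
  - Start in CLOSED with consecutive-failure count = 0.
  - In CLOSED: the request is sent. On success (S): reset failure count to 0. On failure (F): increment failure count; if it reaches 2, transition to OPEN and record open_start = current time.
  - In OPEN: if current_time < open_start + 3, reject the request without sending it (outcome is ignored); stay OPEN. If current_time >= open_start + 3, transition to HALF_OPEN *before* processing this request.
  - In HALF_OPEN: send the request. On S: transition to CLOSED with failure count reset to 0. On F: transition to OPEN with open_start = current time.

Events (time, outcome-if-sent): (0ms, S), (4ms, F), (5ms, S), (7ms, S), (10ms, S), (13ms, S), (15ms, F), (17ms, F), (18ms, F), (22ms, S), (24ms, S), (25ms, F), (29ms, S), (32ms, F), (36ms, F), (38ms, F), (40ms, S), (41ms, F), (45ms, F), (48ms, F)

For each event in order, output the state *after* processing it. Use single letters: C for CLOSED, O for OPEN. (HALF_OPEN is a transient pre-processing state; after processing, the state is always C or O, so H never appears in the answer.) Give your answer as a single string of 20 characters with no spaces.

Answer: CCCCCCCOOCCCCCOOCCOO

Derivation:
State after each event:
  event#1 t=0ms outcome=S: state=CLOSED
  event#2 t=4ms outcome=F: state=CLOSED
  event#3 t=5ms outcome=S: state=CLOSED
  event#4 t=7ms outcome=S: state=CLOSED
  event#5 t=10ms outcome=S: state=CLOSED
  event#6 t=13ms outcome=S: state=CLOSED
  event#7 t=15ms outcome=F: state=CLOSED
  event#8 t=17ms outcome=F: state=OPEN
  event#9 t=18ms outcome=F: state=OPEN
  event#10 t=22ms outcome=S: state=CLOSED
  event#11 t=24ms outcome=S: state=CLOSED
  event#12 t=25ms outcome=F: state=CLOSED
  event#13 t=29ms outcome=S: state=CLOSED
  event#14 t=32ms outcome=F: state=CLOSED
  event#15 t=36ms outcome=F: state=OPEN
  event#16 t=38ms outcome=F: state=OPEN
  event#17 t=40ms outcome=S: state=CLOSED
  event#18 t=41ms outcome=F: state=CLOSED
  event#19 t=45ms outcome=F: state=OPEN
  event#20 t=48ms outcome=F: state=OPEN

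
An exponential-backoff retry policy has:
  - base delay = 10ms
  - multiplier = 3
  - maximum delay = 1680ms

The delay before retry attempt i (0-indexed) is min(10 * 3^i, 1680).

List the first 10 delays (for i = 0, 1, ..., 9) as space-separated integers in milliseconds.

Answer: 10 30 90 270 810 1680 1680 1680 1680 1680

Derivation:
Computing each delay:
  i=0: min(10*3^0, 1680) = 10
  i=1: min(10*3^1, 1680) = 30
  i=2: min(10*3^2, 1680) = 90
  i=3: min(10*3^3, 1680) = 270
  i=4: min(10*3^4, 1680) = 810
  i=5: min(10*3^5, 1680) = 1680
  i=6: min(10*3^6, 1680) = 1680
  i=7: min(10*3^7, 1680) = 1680
  i=8: min(10*3^8, 1680) = 1680
  i=9: min(10*3^9, 1680) = 1680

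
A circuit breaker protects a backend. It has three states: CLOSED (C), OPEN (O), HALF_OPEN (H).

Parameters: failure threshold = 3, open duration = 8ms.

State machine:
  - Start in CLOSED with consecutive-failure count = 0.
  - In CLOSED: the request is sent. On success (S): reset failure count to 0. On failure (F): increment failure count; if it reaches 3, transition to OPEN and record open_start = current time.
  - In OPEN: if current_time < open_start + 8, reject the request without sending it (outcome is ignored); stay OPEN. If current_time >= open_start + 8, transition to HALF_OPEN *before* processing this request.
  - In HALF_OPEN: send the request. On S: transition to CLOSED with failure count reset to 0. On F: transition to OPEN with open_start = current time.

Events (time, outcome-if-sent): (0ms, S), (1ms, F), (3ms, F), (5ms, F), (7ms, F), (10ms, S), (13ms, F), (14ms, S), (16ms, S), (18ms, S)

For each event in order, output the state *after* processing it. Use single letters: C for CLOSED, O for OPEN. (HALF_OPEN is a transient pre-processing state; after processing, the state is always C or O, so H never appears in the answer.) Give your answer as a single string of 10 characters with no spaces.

State after each event:
  event#1 t=0ms outcome=S: state=CLOSED
  event#2 t=1ms outcome=F: state=CLOSED
  event#3 t=3ms outcome=F: state=CLOSED
  event#4 t=5ms outcome=F: state=OPEN
  event#5 t=7ms outcome=F: state=OPEN
  event#6 t=10ms outcome=S: state=OPEN
  event#7 t=13ms outcome=F: state=OPEN
  event#8 t=14ms outcome=S: state=OPEN
  event#9 t=16ms outcome=S: state=OPEN
  event#10 t=18ms outcome=S: state=OPEN

Answer: CCCOOOOOOO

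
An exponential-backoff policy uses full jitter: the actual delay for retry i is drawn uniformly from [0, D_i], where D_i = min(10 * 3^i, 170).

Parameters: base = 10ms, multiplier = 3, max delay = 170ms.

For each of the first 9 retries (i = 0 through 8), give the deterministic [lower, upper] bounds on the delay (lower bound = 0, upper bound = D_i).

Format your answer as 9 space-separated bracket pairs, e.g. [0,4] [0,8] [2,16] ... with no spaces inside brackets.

Answer: [0,10] [0,30] [0,90] [0,170] [0,170] [0,170] [0,170] [0,170] [0,170]

Derivation:
Computing bounds per retry:
  i=0: D_i=min(10*3^0,170)=10, bounds=[0,10]
  i=1: D_i=min(10*3^1,170)=30, bounds=[0,30]
  i=2: D_i=min(10*3^2,170)=90, bounds=[0,90]
  i=3: D_i=min(10*3^3,170)=170, bounds=[0,170]
  i=4: D_i=min(10*3^4,170)=170, bounds=[0,170]
  i=5: D_i=min(10*3^5,170)=170, bounds=[0,170]
  i=6: D_i=min(10*3^6,170)=170, bounds=[0,170]
  i=7: D_i=min(10*3^7,170)=170, bounds=[0,170]
  i=8: D_i=min(10*3^8,170)=170, bounds=[0,170]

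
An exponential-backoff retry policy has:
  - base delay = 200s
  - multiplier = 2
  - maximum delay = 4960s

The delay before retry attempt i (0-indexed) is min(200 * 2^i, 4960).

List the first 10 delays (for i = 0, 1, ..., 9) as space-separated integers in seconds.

Answer: 200 400 800 1600 3200 4960 4960 4960 4960 4960

Derivation:
Computing each delay:
  i=0: min(200*2^0, 4960) = 200
  i=1: min(200*2^1, 4960) = 400
  i=2: min(200*2^2, 4960) = 800
  i=3: min(200*2^3, 4960) = 1600
  i=4: min(200*2^4, 4960) = 3200
  i=5: min(200*2^5, 4960) = 4960
  i=6: min(200*2^6, 4960) = 4960
  i=7: min(200*2^7, 4960) = 4960
  i=8: min(200*2^8, 4960) = 4960
  i=9: min(200*2^9, 4960) = 4960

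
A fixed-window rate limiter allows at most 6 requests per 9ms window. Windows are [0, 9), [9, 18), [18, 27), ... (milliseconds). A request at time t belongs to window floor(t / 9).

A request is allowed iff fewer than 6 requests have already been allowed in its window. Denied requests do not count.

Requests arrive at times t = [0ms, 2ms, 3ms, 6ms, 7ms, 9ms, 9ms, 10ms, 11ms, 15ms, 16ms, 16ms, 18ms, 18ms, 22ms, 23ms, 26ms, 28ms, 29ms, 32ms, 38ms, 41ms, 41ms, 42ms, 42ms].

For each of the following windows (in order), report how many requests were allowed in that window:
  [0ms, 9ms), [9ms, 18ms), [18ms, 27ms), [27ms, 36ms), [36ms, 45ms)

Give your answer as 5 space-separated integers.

Answer: 5 6 5 3 5

Derivation:
Processing requests:
  req#1 t=0ms (window 0): ALLOW
  req#2 t=2ms (window 0): ALLOW
  req#3 t=3ms (window 0): ALLOW
  req#4 t=6ms (window 0): ALLOW
  req#5 t=7ms (window 0): ALLOW
  req#6 t=9ms (window 1): ALLOW
  req#7 t=9ms (window 1): ALLOW
  req#8 t=10ms (window 1): ALLOW
  req#9 t=11ms (window 1): ALLOW
  req#10 t=15ms (window 1): ALLOW
  req#11 t=16ms (window 1): ALLOW
  req#12 t=16ms (window 1): DENY
  req#13 t=18ms (window 2): ALLOW
  req#14 t=18ms (window 2): ALLOW
  req#15 t=22ms (window 2): ALLOW
  req#16 t=23ms (window 2): ALLOW
  req#17 t=26ms (window 2): ALLOW
  req#18 t=28ms (window 3): ALLOW
  req#19 t=29ms (window 3): ALLOW
  req#20 t=32ms (window 3): ALLOW
  req#21 t=38ms (window 4): ALLOW
  req#22 t=41ms (window 4): ALLOW
  req#23 t=41ms (window 4): ALLOW
  req#24 t=42ms (window 4): ALLOW
  req#25 t=42ms (window 4): ALLOW

Allowed counts by window: 5 6 5 3 5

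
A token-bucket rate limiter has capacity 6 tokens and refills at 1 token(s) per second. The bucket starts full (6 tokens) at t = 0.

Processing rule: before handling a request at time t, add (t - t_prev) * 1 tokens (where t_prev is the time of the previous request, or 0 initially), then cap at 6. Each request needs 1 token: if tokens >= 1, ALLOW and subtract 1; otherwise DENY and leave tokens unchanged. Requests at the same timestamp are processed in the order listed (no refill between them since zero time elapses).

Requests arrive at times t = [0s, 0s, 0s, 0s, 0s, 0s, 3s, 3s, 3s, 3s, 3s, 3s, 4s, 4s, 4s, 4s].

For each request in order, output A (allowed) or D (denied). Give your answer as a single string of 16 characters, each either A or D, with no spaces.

Answer: AAAAAAAAADDDADDD

Derivation:
Simulating step by step:
  req#1 t=0s: ALLOW
  req#2 t=0s: ALLOW
  req#3 t=0s: ALLOW
  req#4 t=0s: ALLOW
  req#5 t=0s: ALLOW
  req#6 t=0s: ALLOW
  req#7 t=3s: ALLOW
  req#8 t=3s: ALLOW
  req#9 t=3s: ALLOW
  req#10 t=3s: DENY
  req#11 t=3s: DENY
  req#12 t=3s: DENY
  req#13 t=4s: ALLOW
  req#14 t=4s: DENY
  req#15 t=4s: DENY
  req#16 t=4s: DENY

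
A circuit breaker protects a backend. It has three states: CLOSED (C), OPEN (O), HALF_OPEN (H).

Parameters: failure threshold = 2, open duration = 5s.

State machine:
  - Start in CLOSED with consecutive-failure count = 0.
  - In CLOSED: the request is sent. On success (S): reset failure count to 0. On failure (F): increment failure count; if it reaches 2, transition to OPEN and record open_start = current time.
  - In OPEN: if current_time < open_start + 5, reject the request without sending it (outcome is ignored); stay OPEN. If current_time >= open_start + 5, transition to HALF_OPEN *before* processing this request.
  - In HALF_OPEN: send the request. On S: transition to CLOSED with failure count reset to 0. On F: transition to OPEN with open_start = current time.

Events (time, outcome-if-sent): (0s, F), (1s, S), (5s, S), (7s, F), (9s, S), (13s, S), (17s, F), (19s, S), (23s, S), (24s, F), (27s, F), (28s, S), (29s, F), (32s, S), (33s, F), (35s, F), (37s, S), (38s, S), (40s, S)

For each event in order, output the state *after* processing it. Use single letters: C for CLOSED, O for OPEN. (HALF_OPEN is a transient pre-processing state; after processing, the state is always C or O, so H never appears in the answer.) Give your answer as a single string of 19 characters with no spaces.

Answer: CCCCCCCCCCOOOCCOOOC

Derivation:
State after each event:
  event#1 t=0s outcome=F: state=CLOSED
  event#2 t=1s outcome=S: state=CLOSED
  event#3 t=5s outcome=S: state=CLOSED
  event#4 t=7s outcome=F: state=CLOSED
  event#5 t=9s outcome=S: state=CLOSED
  event#6 t=13s outcome=S: state=CLOSED
  event#7 t=17s outcome=F: state=CLOSED
  event#8 t=19s outcome=S: state=CLOSED
  event#9 t=23s outcome=S: state=CLOSED
  event#10 t=24s outcome=F: state=CLOSED
  event#11 t=27s outcome=F: state=OPEN
  event#12 t=28s outcome=S: state=OPEN
  event#13 t=29s outcome=F: state=OPEN
  event#14 t=32s outcome=S: state=CLOSED
  event#15 t=33s outcome=F: state=CLOSED
  event#16 t=35s outcome=F: state=OPEN
  event#17 t=37s outcome=S: state=OPEN
  event#18 t=38s outcome=S: state=OPEN
  event#19 t=40s outcome=S: state=CLOSED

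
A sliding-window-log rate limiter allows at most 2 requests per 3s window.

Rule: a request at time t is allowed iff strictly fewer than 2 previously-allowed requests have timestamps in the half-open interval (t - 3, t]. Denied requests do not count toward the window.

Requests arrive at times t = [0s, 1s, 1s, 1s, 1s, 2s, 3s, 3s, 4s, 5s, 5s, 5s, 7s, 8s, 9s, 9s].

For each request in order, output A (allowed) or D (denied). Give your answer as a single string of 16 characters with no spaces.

Answer: AADDDDADADDDAADD

Derivation:
Tracking allowed requests in the window:
  req#1 t=0s: ALLOW
  req#2 t=1s: ALLOW
  req#3 t=1s: DENY
  req#4 t=1s: DENY
  req#5 t=1s: DENY
  req#6 t=2s: DENY
  req#7 t=3s: ALLOW
  req#8 t=3s: DENY
  req#9 t=4s: ALLOW
  req#10 t=5s: DENY
  req#11 t=5s: DENY
  req#12 t=5s: DENY
  req#13 t=7s: ALLOW
  req#14 t=8s: ALLOW
  req#15 t=9s: DENY
  req#16 t=9s: DENY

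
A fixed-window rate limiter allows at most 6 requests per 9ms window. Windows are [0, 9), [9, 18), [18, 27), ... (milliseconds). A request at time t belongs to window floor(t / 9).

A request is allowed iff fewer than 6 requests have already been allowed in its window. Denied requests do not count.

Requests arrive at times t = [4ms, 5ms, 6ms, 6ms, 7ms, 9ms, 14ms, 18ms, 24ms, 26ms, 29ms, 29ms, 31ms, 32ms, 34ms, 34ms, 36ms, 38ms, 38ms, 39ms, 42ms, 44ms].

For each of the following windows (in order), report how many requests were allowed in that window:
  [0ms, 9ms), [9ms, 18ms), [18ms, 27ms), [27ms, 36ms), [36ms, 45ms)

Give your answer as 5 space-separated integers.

Answer: 5 2 3 6 6

Derivation:
Processing requests:
  req#1 t=4ms (window 0): ALLOW
  req#2 t=5ms (window 0): ALLOW
  req#3 t=6ms (window 0): ALLOW
  req#4 t=6ms (window 0): ALLOW
  req#5 t=7ms (window 0): ALLOW
  req#6 t=9ms (window 1): ALLOW
  req#7 t=14ms (window 1): ALLOW
  req#8 t=18ms (window 2): ALLOW
  req#9 t=24ms (window 2): ALLOW
  req#10 t=26ms (window 2): ALLOW
  req#11 t=29ms (window 3): ALLOW
  req#12 t=29ms (window 3): ALLOW
  req#13 t=31ms (window 3): ALLOW
  req#14 t=32ms (window 3): ALLOW
  req#15 t=34ms (window 3): ALLOW
  req#16 t=34ms (window 3): ALLOW
  req#17 t=36ms (window 4): ALLOW
  req#18 t=38ms (window 4): ALLOW
  req#19 t=38ms (window 4): ALLOW
  req#20 t=39ms (window 4): ALLOW
  req#21 t=42ms (window 4): ALLOW
  req#22 t=44ms (window 4): ALLOW

Allowed counts by window: 5 2 3 6 6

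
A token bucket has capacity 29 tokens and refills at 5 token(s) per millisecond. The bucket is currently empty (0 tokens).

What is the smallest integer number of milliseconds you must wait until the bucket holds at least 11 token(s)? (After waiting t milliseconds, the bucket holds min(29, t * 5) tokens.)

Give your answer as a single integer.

Need t * 5 >= 11, so t >= 11/5.
Smallest integer t = ceil(11/5) = 3.

Answer: 3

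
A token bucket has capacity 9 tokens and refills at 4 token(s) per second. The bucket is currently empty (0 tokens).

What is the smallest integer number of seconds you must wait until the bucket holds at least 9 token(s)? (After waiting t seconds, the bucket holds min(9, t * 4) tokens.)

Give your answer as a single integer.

Need t * 4 >= 9, so t >= 9/4.
Smallest integer t = ceil(9/4) = 3.

Answer: 3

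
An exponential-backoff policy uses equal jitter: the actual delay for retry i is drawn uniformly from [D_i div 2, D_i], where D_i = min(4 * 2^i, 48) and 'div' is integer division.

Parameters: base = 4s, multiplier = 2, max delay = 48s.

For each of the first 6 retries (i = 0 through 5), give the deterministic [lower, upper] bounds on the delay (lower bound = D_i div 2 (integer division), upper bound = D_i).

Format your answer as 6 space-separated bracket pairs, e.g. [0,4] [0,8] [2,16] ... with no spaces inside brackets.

Answer: [2,4] [4,8] [8,16] [16,32] [24,48] [24,48]

Derivation:
Computing bounds per retry:
  i=0: D_i=min(4*2^0,48)=4, bounds=[2,4]
  i=1: D_i=min(4*2^1,48)=8, bounds=[4,8]
  i=2: D_i=min(4*2^2,48)=16, bounds=[8,16]
  i=3: D_i=min(4*2^3,48)=32, bounds=[16,32]
  i=4: D_i=min(4*2^4,48)=48, bounds=[24,48]
  i=5: D_i=min(4*2^5,48)=48, bounds=[24,48]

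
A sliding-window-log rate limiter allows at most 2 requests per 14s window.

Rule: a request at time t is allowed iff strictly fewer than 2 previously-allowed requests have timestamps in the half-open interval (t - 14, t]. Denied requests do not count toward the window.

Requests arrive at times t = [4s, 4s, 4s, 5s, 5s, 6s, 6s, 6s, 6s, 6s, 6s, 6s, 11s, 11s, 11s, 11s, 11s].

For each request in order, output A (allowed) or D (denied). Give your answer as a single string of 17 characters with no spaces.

Answer: AADDDDDDDDDDDDDDD

Derivation:
Tracking allowed requests in the window:
  req#1 t=4s: ALLOW
  req#2 t=4s: ALLOW
  req#3 t=4s: DENY
  req#4 t=5s: DENY
  req#5 t=5s: DENY
  req#6 t=6s: DENY
  req#7 t=6s: DENY
  req#8 t=6s: DENY
  req#9 t=6s: DENY
  req#10 t=6s: DENY
  req#11 t=6s: DENY
  req#12 t=6s: DENY
  req#13 t=11s: DENY
  req#14 t=11s: DENY
  req#15 t=11s: DENY
  req#16 t=11s: DENY
  req#17 t=11s: DENY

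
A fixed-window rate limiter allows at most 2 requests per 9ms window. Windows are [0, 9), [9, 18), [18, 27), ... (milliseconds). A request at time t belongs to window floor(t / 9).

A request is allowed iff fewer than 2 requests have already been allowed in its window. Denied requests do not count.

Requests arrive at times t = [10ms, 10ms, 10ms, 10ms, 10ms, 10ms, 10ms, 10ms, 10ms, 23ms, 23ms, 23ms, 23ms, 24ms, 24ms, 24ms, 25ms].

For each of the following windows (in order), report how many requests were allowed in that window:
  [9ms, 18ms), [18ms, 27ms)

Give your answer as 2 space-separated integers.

Processing requests:
  req#1 t=10ms (window 1): ALLOW
  req#2 t=10ms (window 1): ALLOW
  req#3 t=10ms (window 1): DENY
  req#4 t=10ms (window 1): DENY
  req#5 t=10ms (window 1): DENY
  req#6 t=10ms (window 1): DENY
  req#7 t=10ms (window 1): DENY
  req#8 t=10ms (window 1): DENY
  req#9 t=10ms (window 1): DENY
  req#10 t=23ms (window 2): ALLOW
  req#11 t=23ms (window 2): ALLOW
  req#12 t=23ms (window 2): DENY
  req#13 t=23ms (window 2): DENY
  req#14 t=24ms (window 2): DENY
  req#15 t=24ms (window 2): DENY
  req#16 t=24ms (window 2): DENY
  req#17 t=25ms (window 2): DENY

Allowed counts by window: 2 2

Answer: 2 2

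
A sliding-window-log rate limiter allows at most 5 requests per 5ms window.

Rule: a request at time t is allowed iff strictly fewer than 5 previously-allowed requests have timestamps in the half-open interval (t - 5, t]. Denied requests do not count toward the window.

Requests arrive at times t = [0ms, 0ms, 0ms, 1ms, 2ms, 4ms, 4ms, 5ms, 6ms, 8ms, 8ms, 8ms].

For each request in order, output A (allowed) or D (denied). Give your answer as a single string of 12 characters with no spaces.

Answer: AAAAADDAAAAA

Derivation:
Tracking allowed requests in the window:
  req#1 t=0ms: ALLOW
  req#2 t=0ms: ALLOW
  req#3 t=0ms: ALLOW
  req#4 t=1ms: ALLOW
  req#5 t=2ms: ALLOW
  req#6 t=4ms: DENY
  req#7 t=4ms: DENY
  req#8 t=5ms: ALLOW
  req#9 t=6ms: ALLOW
  req#10 t=8ms: ALLOW
  req#11 t=8ms: ALLOW
  req#12 t=8ms: ALLOW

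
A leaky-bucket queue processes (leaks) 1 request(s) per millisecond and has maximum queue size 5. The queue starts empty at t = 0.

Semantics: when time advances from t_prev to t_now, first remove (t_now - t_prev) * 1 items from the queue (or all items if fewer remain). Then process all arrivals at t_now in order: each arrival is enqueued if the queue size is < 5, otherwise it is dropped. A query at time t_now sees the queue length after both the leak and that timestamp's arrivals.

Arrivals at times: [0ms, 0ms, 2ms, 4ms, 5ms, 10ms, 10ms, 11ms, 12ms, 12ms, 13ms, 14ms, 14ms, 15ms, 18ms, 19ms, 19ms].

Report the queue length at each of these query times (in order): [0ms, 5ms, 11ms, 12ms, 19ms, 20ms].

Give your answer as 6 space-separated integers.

Queue lengths at query times:
  query t=0ms: backlog = 2
  query t=5ms: backlog = 1
  query t=11ms: backlog = 2
  query t=12ms: backlog = 3
  query t=19ms: backlog = 3
  query t=20ms: backlog = 2

Answer: 2 1 2 3 3 2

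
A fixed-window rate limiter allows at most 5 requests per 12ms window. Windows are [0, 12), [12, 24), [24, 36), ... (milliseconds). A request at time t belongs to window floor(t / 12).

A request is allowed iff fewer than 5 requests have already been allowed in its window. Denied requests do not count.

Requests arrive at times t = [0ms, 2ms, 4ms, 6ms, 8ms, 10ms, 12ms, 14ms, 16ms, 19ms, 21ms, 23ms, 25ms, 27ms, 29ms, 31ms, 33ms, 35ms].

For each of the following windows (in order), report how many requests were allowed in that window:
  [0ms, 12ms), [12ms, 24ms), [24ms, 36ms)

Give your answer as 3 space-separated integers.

Processing requests:
  req#1 t=0ms (window 0): ALLOW
  req#2 t=2ms (window 0): ALLOW
  req#3 t=4ms (window 0): ALLOW
  req#4 t=6ms (window 0): ALLOW
  req#5 t=8ms (window 0): ALLOW
  req#6 t=10ms (window 0): DENY
  req#7 t=12ms (window 1): ALLOW
  req#8 t=14ms (window 1): ALLOW
  req#9 t=16ms (window 1): ALLOW
  req#10 t=19ms (window 1): ALLOW
  req#11 t=21ms (window 1): ALLOW
  req#12 t=23ms (window 1): DENY
  req#13 t=25ms (window 2): ALLOW
  req#14 t=27ms (window 2): ALLOW
  req#15 t=29ms (window 2): ALLOW
  req#16 t=31ms (window 2): ALLOW
  req#17 t=33ms (window 2): ALLOW
  req#18 t=35ms (window 2): DENY

Allowed counts by window: 5 5 5

Answer: 5 5 5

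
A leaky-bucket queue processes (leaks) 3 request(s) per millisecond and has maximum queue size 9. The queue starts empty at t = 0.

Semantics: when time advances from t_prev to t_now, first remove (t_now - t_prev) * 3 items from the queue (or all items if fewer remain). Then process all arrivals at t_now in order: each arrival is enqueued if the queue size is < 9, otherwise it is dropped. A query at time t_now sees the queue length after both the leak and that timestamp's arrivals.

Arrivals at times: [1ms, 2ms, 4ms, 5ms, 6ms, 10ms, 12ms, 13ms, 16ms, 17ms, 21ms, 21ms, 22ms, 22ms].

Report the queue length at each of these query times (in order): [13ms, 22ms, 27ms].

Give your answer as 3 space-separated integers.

Queue lengths at query times:
  query t=13ms: backlog = 1
  query t=22ms: backlog = 2
  query t=27ms: backlog = 0

Answer: 1 2 0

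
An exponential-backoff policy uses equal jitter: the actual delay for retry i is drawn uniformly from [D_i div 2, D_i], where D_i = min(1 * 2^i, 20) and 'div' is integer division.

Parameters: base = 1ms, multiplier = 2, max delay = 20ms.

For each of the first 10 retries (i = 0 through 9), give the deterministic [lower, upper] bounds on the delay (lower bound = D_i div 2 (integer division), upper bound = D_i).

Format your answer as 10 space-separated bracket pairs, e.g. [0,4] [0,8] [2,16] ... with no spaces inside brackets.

Answer: [0,1] [1,2] [2,4] [4,8] [8,16] [10,20] [10,20] [10,20] [10,20] [10,20]

Derivation:
Computing bounds per retry:
  i=0: D_i=min(1*2^0,20)=1, bounds=[0,1]
  i=1: D_i=min(1*2^1,20)=2, bounds=[1,2]
  i=2: D_i=min(1*2^2,20)=4, bounds=[2,4]
  i=3: D_i=min(1*2^3,20)=8, bounds=[4,8]
  i=4: D_i=min(1*2^4,20)=16, bounds=[8,16]
  i=5: D_i=min(1*2^5,20)=20, bounds=[10,20]
  i=6: D_i=min(1*2^6,20)=20, bounds=[10,20]
  i=7: D_i=min(1*2^7,20)=20, bounds=[10,20]
  i=8: D_i=min(1*2^8,20)=20, bounds=[10,20]
  i=9: D_i=min(1*2^9,20)=20, bounds=[10,20]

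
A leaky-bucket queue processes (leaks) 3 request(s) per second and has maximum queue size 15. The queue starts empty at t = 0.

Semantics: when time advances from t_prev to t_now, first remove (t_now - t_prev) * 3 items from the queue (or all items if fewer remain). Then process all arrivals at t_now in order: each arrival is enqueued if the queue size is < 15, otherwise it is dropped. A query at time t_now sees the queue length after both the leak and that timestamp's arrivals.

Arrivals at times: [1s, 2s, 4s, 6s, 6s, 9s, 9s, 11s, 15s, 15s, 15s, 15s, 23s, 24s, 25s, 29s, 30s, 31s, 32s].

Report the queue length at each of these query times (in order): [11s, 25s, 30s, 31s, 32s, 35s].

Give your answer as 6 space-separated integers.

Answer: 1 1 1 1 1 0

Derivation:
Queue lengths at query times:
  query t=11s: backlog = 1
  query t=25s: backlog = 1
  query t=30s: backlog = 1
  query t=31s: backlog = 1
  query t=32s: backlog = 1
  query t=35s: backlog = 0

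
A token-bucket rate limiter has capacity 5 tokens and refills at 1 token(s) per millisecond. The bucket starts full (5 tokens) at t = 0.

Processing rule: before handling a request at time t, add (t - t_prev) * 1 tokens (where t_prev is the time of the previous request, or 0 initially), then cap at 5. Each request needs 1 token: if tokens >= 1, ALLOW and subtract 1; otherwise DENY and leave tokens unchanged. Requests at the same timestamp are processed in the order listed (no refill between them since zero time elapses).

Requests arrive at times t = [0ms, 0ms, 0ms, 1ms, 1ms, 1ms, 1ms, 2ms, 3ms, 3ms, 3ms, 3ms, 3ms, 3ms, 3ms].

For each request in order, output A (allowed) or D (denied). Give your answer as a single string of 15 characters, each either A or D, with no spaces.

Answer: AAAAAADAADDDDDD

Derivation:
Simulating step by step:
  req#1 t=0ms: ALLOW
  req#2 t=0ms: ALLOW
  req#3 t=0ms: ALLOW
  req#4 t=1ms: ALLOW
  req#5 t=1ms: ALLOW
  req#6 t=1ms: ALLOW
  req#7 t=1ms: DENY
  req#8 t=2ms: ALLOW
  req#9 t=3ms: ALLOW
  req#10 t=3ms: DENY
  req#11 t=3ms: DENY
  req#12 t=3ms: DENY
  req#13 t=3ms: DENY
  req#14 t=3ms: DENY
  req#15 t=3ms: DENY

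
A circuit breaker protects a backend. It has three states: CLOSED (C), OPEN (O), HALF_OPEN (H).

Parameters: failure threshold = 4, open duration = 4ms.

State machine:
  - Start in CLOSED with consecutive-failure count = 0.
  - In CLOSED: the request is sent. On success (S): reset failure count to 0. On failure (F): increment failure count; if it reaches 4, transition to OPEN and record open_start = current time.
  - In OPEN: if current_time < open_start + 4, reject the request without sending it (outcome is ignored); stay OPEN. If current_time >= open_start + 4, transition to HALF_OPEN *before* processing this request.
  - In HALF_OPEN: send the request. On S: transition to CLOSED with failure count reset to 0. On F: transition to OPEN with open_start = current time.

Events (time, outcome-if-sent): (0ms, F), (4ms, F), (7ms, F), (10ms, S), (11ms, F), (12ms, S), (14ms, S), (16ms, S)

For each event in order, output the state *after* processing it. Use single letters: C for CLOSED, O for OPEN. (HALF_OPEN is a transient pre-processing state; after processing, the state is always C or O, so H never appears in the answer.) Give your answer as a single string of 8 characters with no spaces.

State after each event:
  event#1 t=0ms outcome=F: state=CLOSED
  event#2 t=4ms outcome=F: state=CLOSED
  event#3 t=7ms outcome=F: state=CLOSED
  event#4 t=10ms outcome=S: state=CLOSED
  event#5 t=11ms outcome=F: state=CLOSED
  event#6 t=12ms outcome=S: state=CLOSED
  event#7 t=14ms outcome=S: state=CLOSED
  event#8 t=16ms outcome=S: state=CLOSED

Answer: CCCCCCCC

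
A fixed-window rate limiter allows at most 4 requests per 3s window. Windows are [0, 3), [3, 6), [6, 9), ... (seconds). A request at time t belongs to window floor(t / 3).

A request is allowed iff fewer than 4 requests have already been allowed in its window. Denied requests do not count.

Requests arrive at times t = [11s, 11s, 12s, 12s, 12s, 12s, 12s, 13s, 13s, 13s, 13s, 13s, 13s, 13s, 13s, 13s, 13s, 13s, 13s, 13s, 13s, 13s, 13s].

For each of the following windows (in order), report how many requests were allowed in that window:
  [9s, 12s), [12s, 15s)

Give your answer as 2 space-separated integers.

Answer: 2 4

Derivation:
Processing requests:
  req#1 t=11s (window 3): ALLOW
  req#2 t=11s (window 3): ALLOW
  req#3 t=12s (window 4): ALLOW
  req#4 t=12s (window 4): ALLOW
  req#5 t=12s (window 4): ALLOW
  req#6 t=12s (window 4): ALLOW
  req#7 t=12s (window 4): DENY
  req#8 t=13s (window 4): DENY
  req#9 t=13s (window 4): DENY
  req#10 t=13s (window 4): DENY
  req#11 t=13s (window 4): DENY
  req#12 t=13s (window 4): DENY
  req#13 t=13s (window 4): DENY
  req#14 t=13s (window 4): DENY
  req#15 t=13s (window 4): DENY
  req#16 t=13s (window 4): DENY
  req#17 t=13s (window 4): DENY
  req#18 t=13s (window 4): DENY
  req#19 t=13s (window 4): DENY
  req#20 t=13s (window 4): DENY
  req#21 t=13s (window 4): DENY
  req#22 t=13s (window 4): DENY
  req#23 t=13s (window 4): DENY

Allowed counts by window: 2 4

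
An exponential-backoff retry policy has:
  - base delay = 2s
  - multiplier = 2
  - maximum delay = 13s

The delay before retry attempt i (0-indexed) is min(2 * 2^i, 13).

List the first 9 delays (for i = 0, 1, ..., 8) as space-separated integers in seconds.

Computing each delay:
  i=0: min(2*2^0, 13) = 2
  i=1: min(2*2^1, 13) = 4
  i=2: min(2*2^2, 13) = 8
  i=3: min(2*2^3, 13) = 13
  i=4: min(2*2^4, 13) = 13
  i=5: min(2*2^5, 13) = 13
  i=6: min(2*2^6, 13) = 13
  i=7: min(2*2^7, 13) = 13
  i=8: min(2*2^8, 13) = 13

Answer: 2 4 8 13 13 13 13 13 13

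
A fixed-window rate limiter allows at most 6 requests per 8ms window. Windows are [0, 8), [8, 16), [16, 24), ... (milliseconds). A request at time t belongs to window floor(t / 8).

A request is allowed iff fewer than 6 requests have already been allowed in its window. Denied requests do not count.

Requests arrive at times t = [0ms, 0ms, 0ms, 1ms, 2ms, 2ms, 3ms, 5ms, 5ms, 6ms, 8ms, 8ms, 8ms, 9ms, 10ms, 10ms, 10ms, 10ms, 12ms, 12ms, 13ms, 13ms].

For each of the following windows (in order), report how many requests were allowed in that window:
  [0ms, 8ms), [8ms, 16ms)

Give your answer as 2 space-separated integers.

Processing requests:
  req#1 t=0ms (window 0): ALLOW
  req#2 t=0ms (window 0): ALLOW
  req#3 t=0ms (window 0): ALLOW
  req#4 t=1ms (window 0): ALLOW
  req#5 t=2ms (window 0): ALLOW
  req#6 t=2ms (window 0): ALLOW
  req#7 t=3ms (window 0): DENY
  req#8 t=5ms (window 0): DENY
  req#9 t=5ms (window 0): DENY
  req#10 t=6ms (window 0): DENY
  req#11 t=8ms (window 1): ALLOW
  req#12 t=8ms (window 1): ALLOW
  req#13 t=8ms (window 1): ALLOW
  req#14 t=9ms (window 1): ALLOW
  req#15 t=10ms (window 1): ALLOW
  req#16 t=10ms (window 1): ALLOW
  req#17 t=10ms (window 1): DENY
  req#18 t=10ms (window 1): DENY
  req#19 t=12ms (window 1): DENY
  req#20 t=12ms (window 1): DENY
  req#21 t=13ms (window 1): DENY
  req#22 t=13ms (window 1): DENY

Allowed counts by window: 6 6

Answer: 6 6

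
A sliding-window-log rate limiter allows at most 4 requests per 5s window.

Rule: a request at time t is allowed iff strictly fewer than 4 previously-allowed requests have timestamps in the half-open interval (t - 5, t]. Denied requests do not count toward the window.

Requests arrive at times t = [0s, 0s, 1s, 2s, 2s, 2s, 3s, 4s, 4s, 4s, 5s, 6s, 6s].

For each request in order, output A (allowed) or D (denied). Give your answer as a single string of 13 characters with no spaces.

Answer: AAAADDDDDDAAA

Derivation:
Tracking allowed requests in the window:
  req#1 t=0s: ALLOW
  req#2 t=0s: ALLOW
  req#3 t=1s: ALLOW
  req#4 t=2s: ALLOW
  req#5 t=2s: DENY
  req#6 t=2s: DENY
  req#7 t=3s: DENY
  req#8 t=4s: DENY
  req#9 t=4s: DENY
  req#10 t=4s: DENY
  req#11 t=5s: ALLOW
  req#12 t=6s: ALLOW
  req#13 t=6s: ALLOW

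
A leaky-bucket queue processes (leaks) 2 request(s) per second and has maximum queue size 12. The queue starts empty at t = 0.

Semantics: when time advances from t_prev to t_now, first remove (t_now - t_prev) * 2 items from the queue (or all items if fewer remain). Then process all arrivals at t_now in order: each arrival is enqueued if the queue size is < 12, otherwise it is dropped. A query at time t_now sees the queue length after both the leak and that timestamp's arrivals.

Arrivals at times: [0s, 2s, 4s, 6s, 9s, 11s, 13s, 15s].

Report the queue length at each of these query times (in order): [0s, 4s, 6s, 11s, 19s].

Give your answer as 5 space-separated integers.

Queue lengths at query times:
  query t=0s: backlog = 1
  query t=4s: backlog = 1
  query t=6s: backlog = 1
  query t=11s: backlog = 1
  query t=19s: backlog = 0

Answer: 1 1 1 1 0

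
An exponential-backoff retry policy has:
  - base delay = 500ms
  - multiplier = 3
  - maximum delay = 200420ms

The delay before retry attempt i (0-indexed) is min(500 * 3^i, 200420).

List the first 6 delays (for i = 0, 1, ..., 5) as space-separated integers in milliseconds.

Answer: 500 1500 4500 13500 40500 121500

Derivation:
Computing each delay:
  i=0: min(500*3^0, 200420) = 500
  i=1: min(500*3^1, 200420) = 1500
  i=2: min(500*3^2, 200420) = 4500
  i=3: min(500*3^3, 200420) = 13500
  i=4: min(500*3^4, 200420) = 40500
  i=5: min(500*3^5, 200420) = 121500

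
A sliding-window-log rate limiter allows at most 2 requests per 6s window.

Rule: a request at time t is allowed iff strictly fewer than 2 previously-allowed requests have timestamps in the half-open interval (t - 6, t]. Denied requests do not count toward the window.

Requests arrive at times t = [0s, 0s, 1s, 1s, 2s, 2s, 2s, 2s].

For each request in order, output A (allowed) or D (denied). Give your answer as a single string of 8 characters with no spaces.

Tracking allowed requests in the window:
  req#1 t=0s: ALLOW
  req#2 t=0s: ALLOW
  req#3 t=1s: DENY
  req#4 t=1s: DENY
  req#5 t=2s: DENY
  req#6 t=2s: DENY
  req#7 t=2s: DENY
  req#8 t=2s: DENY

Answer: AADDDDDD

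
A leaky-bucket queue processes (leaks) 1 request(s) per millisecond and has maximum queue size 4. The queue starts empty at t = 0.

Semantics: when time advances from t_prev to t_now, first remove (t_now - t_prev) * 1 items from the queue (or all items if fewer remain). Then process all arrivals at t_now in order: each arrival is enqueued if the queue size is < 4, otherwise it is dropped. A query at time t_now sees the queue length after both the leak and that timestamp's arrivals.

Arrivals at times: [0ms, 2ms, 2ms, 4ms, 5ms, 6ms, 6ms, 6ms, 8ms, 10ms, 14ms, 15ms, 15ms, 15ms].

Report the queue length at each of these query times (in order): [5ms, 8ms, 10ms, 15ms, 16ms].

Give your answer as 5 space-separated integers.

Answer: 1 2 1 3 2

Derivation:
Queue lengths at query times:
  query t=5ms: backlog = 1
  query t=8ms: backlog = 2
  query t=10ms: backlog = 1
  query t=15ms: backlog = 3
  query t=16ms: backlog = 2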